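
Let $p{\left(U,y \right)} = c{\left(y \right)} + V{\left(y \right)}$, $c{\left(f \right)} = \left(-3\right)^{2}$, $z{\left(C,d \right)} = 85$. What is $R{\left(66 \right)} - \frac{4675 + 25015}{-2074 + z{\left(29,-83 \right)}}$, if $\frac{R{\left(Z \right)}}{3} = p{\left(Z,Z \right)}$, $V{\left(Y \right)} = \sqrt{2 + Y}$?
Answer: $\frac{83393}{1989} + 6 \sqrt{17} \approx 66.666$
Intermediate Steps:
$c{\left(f \right)} = 9$
$p{\left(U,y \right)} = 9 + \sqrt{2 + y}$
$R{\left(Z \right)} = 27 + 3 \sqrt{2 + Z}$ ($R{\left(Z \right)} = 3 \left(9 + \sqrt{2 + Z}\right) = 27 + 3 \sqrt{2 + Z}$)
$R{\left(66 \right)} - \frac{4675 + 25015}{-2074 + z{\left(29,-83 \right)}} = \left(27 + 3 \sqrt{2 + 66}\right) - \frac{4675 + 25015}{-2074 + 85} = \left(27 + 3 \sqrt{68}\right) - \frac{29690}{-1989} = \left(27 + 3 \cdot 2 \sqrt{17}\right) - 29690 \left(- \frac{1}{1989}\right) = \left(27 + 6 \sqrt{17}\right) - - \frac{29690}{1989} = \left(27 + 6 \sqrt{17}\right) + \frac{29690}{1989} = \frac{83393}{1989} + 6 \sqrt{17}$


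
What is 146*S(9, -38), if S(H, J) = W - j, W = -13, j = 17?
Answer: -4380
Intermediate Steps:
S(H, J) = -30 (S(H, J) = -13 - 1*17 = -13 - 17 = -30)
146*S(9, -38) = 146*(-30) = -4380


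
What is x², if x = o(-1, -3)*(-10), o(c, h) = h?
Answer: 900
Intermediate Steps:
x = 30 (x = -3*(-10) = 30)
x² = 30² = 900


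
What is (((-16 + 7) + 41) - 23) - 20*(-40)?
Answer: 809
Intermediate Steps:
(((-16 + 7) + 41) - 23) - 20*(-40) = ((-9 + 41) - 23) + 800 = (32 - 23) + 800 = 9 + 800 = 809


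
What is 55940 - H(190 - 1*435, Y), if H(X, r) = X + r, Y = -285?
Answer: 56470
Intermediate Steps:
55940 - H(190 - 1*435, Y) = 55940 - ((190 - 1*435) - 285) = 55940 - ((190 - 435) - 285) = 55940 - (-245 - 285) = 55940 - 1*(-530) = 55940 + 530 = 56470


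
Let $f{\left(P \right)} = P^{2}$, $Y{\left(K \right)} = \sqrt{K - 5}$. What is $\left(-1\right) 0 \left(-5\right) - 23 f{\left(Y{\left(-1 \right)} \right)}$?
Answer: $138$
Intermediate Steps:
$Y{\left(K \right)} = \sqrt{-5 + K}$
$\left(-1\right) 0 \left(-5\right) - 23 f{\left(Y{\left(-1 \right)} \right)} = \left(-1\right) 0 \left(-5\right) - 23 \left(\sqrt{-5 - 1}\right)^{2} = 0 \left(-5\right) - 23 \left(\sqrt{-6}\right)^{2} = 0 - 23 \left(i \sqrt{6}\right)^{2} = 0 - -138 = 0 + 138 = 138$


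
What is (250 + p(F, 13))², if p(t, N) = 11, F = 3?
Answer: 68121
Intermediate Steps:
(250 + p(F, 13))² = (250 + 11)² = 261² = 68121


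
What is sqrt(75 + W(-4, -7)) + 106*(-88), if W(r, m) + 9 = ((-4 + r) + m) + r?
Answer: -9328 + sqrt(47) ≈ -9321.1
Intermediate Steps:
W(r, m) = -13 + m + 2*r (W(r, m) = -9 + (((-4 + r) + m) + r) = -9 + ((-4 + m + r) + r) = -9 + (-4 + m + 2*r) = -13 + m + 2*r)
sqrt(75 + W(-4, -7)) + 106*(-88) = sqrt(75 + (-13 - 7 + 2*(-4))) + 106*(-88) = sqrt(75 + (-13 - 7 - 8)) - 9328 = sqrt(75 - 28) - 9328 = sqrt(47) - 9328 = -9328 + sqrt(47)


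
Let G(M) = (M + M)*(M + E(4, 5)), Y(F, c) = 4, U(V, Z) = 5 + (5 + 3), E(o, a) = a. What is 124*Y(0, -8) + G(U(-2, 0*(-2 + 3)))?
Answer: 964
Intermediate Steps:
U(V, Z) = 13 (U(V, Z) = 5 + 8 = 13)
G(M) = 2*M*(5 + M) (G(M) = (M + M)*(M + 5) = (2*M)*(5 + M) = 2*M*(5 + M))
124*Y(0, -8) + G(U(-2, 0*(-2 + 3))) = 124*4 + 2*13*(5 + 13) = 496 + 2*13*18 = 496 + 468 = 964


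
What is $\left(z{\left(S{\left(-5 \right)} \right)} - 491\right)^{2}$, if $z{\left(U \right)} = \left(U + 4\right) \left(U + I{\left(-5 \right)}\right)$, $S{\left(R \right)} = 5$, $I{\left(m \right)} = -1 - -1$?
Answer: $198916$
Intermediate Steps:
$I{\left(m \right)} = 0$ ($I{\left(m \right)} = -1 + 1 = 0$)
$z{\left(U \right)} = U \left(4 + U\right)$ ($z{\left(U \right)} = \left(U + 4\right) \left(U + 0\right) = \left(4 + U\right) U = U \left(4 + U\right)$)
$\left(z{\left(S{\left(-5 \right)} \right)} - 491\right)^{2} = \left(5 \left(4 + 5\right) - 491\right)^{2} = \left(5 \cdot 9 - 491\right)^{2} = \left(45 - 491\right)^{2} = \left(-446\right)^{2} = 198916$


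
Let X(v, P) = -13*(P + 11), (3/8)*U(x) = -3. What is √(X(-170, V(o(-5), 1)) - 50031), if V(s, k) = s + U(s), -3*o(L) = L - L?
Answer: I*√50070 ≈ 223.76*I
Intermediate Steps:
U(x) = -8 (U(x) = (8/3)*(-3) = -8)
o(L) = 0 (o(L) = -(L - L)/3 = -⅓*0 = 0)
V(s, k) = -8 + s (V(s, k) = s - 8 = -8 + s)
X(v, P) = -143 - 13*P (X(v, P) = -13*(11 + P) = -143 - 13*P)
√(X(-170, V(o(-5), 1)) - 50031) = √((-143 - 13*(-8 + 0)) - 50031) = √((-143 - 13*(-8)) - 50031) = √((-143 + 104) - 50031) = √(-39 - 50031) = √(-50070) = I*√50070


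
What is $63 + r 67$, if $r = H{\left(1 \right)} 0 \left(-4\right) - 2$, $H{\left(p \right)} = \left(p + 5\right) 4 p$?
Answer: $-71$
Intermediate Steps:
$H{\left(p \right)} = p \left(20 + 4 p\right)$ ($H{\left(p \right)} = \left(5 + p\right) 4 p = \left(20 + 4 p\right) p = p \left(20 + 4 p\right)$)
$r = -2$ ($r = 4 \cdot 1 \left(5 + 1\right) 0 \left(-4\right) - 2 = 4 \cdot 1 \cdot 6 \cdot 0 - 2 = 24 \cdot 0 - 2 = 0 - 2 = -2$)
$63 + r 67 = 63 - 134 = -71$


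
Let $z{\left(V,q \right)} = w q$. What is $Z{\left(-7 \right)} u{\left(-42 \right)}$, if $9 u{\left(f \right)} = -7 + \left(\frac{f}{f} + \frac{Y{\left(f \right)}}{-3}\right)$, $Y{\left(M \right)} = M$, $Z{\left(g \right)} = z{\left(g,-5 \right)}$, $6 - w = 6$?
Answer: $0$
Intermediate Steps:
$w = 0$ ($w = 6 - 6 = 0$)
$z{\left(V,q \right)} = 0$ ($z{\left(V,q \right)} = 0 q = 0$)
$Z{\left(g \right)} = 0$
$u{\left(f \right)} = - \frac{2}{3} - \frac{f}{27}$ ($u{\left(f \right)} = \frac{-7 + \left(\frac{f}{f} + \frac{f}{-3}\right)}{9} = \frac{-7 + \left(1 + f \left(- \frac{1}{3}\right)\right)}{9} = \frac{-7 - \left(-1 + \frac{f}{3}\right)}{9} = \frac{-6 - \frac{f}{3}}{9} = - \frac{2}{3} - \frac{f}{27}$)
$Z{\left(-7 \right)} u{\left(-42 \right)} = 0 \left(- \frac{2}{3} - - \frac{14}{9}\right) = 0 \left(- \frac{2}{3} + \frac{14}{9}\right) = 0 \cdot \frac{8}{9} = 0$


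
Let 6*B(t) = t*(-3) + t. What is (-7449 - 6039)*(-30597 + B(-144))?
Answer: 412044912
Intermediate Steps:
B(t) = -t/3 (B(t) = (t*(-3) + t)/6 = (-3*t + t)/6 = (-2*t)/6 = -t/3)
(-7449 - 6039)*(-30597 + B(-144)) = (-7449 - 6039)*(-30597 - ⅓*(-144)) = -13488*(-30597 + 48) = -13488*(-30549) = 412044912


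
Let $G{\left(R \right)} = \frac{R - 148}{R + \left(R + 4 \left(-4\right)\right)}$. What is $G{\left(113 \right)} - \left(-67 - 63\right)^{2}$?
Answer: $- \frac{101401}{6} \approx -16900.0$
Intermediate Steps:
$G{\left(R \right)} = \frac{-148 + R}{-16 + 2 R}$ ($G{\left(R \right)} = \frac{-148 + R}{R + \left(R - 16\right)} = \frac{-148 + R}{R + \left(-16 + R\right)} = \frac{-148 + R}{-16 + 2 R}$)
$G{\left(113 \right)} - \left(-67 - 63\right)^{2} = \frac{-148 + 113}{2 \left(-8 + 113\right)} - \left(-67 - 63\right)^{2} = \frac{1}{2} \cdot \frac{1}{105} \left(-35\right) - \left(-130\right)^{2} = \frac{1}{2} \cdot \frac{1}{105} \left(-35\right) - 16900 = - \frac{1}{6} - 16900 = - \frac{101401}{6}$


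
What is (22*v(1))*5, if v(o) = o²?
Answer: 110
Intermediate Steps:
(22*v(1))*5 = (22*1²)*5 = (22*1)*5 = 22*5 = 110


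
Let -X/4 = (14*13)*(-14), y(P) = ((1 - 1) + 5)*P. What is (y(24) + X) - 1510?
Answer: 8802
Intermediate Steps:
y(P) = 5*P (y(P) = (0 + 5)*P = 5*P)
X = 10192 (X = -4*14*13*(-14) = -728*(-14) = -4*(-2548) = 10192)
(y(24) + X) - 1510 = (5*24 + 10192) - 1510 = (120 + 10192) - 1510 = 10312 - 1510 = 8802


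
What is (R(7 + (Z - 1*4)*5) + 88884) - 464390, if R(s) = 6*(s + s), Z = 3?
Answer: -375482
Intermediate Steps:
R(s) = 12*s (R(s) = 6*(2*s) = 12*s)
(R(7 + (Z - 1*4)*5) + 88884) - 464390 = (12*(7 + (3 - 1*4)*5) + 88884) - 464390 = (12*(7 + (3 - 4)*5) + 88884) - 464390 = (12*(7 - 1*5) + 88884) - 464390 = (12*(7 - 5) + 88884) - 464390 = (12*2 + 88884) - 464390 = (24 + 88884) - 464390 = 88908 - 464390 = -375482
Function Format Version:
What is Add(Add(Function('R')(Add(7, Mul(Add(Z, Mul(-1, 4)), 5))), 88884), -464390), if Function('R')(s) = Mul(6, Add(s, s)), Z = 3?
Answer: -375482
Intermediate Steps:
Function('R')(s) = Mul(12, s) (Function('R')(s) = Mul(6, Mul(2, s)) = Mul(12, s))
Add(Add(Function('R')(Add(7, Mul(Add(Z, Mul(-1, 4)), 5))), 88884), -464390) = Add(Add(Mul(12, Add(7, Mul(Add(3, Mul(-1, 4)), 5))), 88884), -464390) = Add(Add(Mul(12, Add(7, Mul(Add(3, -4), 5))), 88884), -464390) = Add(Add(Mul(12, Add(7, Mul(-1, 5))), 88884), -464390) = Add(Add(Mul(12, Add(7, -5)), 88884), -464390) = Add(Add(Mul(12, 2), 88884), -464390) = Add(Add(24, 88884), -464390) = Add(88908, -464390) = -375482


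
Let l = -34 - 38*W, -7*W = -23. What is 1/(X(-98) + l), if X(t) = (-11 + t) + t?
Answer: -7/2561 ≈ -0.0027333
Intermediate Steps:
W = 23/7 (W = -⅐*(-23) = 23/7 ≈ 3.2857)
X(t) = -11 + 2*t
l = -1112/7 (l = -34 - 38*23/7 = -34 - 874/7 = -1112/7 ≈ -158.86)
1/(X(-98) + l) = 1/((-11 + 2*(-98)) - 1112/7) = 1/((-11 - 196) - 1112/7) = 1/(-207 - 1112/7) = 1/(-2561/7) = -7/2561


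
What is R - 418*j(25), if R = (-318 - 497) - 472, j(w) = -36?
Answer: 13761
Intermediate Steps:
R = -1287 (R = -815 - 472 = -1287)
R - 418*j(25) = -1287 - 418*(-36) = -1287 + 15048 = 13761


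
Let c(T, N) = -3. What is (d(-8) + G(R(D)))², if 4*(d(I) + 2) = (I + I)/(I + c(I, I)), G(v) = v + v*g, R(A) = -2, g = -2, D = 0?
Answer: 16/121 ≈ 0.13223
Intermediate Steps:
G(v) = -v (G(v) = v + v*(-2) = v - 2*v = -v)
d(I) = -2 + I/(2*(-3 + I)) (d(I) = -2 + ((I + I)/(I - 3))/4 = -2 + ((2*I)/(-3 + I))/4 = -2 + (2*I/(-3 + I))/4 = -2 + I/(2*(-3 + I)))
(d(-8) + G(R(D)))² = (3*(4 - 1*(-8))/(2*(-3 - 8)) - 1*(-2))² = ((3/2)*(4 + 8)/(-11) + 2)² = ((3/2)*(-1/11)*12 + 2)² = (-18/11 + 2)² = (4/11)² = 16/121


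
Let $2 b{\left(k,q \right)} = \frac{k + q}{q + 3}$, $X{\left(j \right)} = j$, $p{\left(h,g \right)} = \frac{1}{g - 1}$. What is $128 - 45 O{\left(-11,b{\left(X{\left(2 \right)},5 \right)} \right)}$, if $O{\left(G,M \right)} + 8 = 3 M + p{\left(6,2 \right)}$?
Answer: $\frac{6143}{16} \approx 383.94$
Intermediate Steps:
$p{\left(h,g \right)} = \frac{1}{-1 + g}$
$b{\left(k,q \right)} = \frac{k + q}{2 \left(3 + q\right)}$ ($b{\left(k,q \right)} = \frac{\left(k + q\right) \frac{1}{q + 3}}{2} = \frac{\left(k + q\right) \frac{1}{3 + q}}{2} = \frac{\frac{1}{3 + q} \left(k + q\right)}{2} = \frac{k + q}{2 \left(3 + q\right)}$)
$O{\left(G,M \right)} = -7 + 3 M$ ($O{\left(G,M \right)} = -8 + \left(3 M + \frac{1}{-1 + 2}\right) = -8 + \left(3 M + 1^{-1}\right) = -8 + \left(3 M + 1\right) = -8 + \left(1 + 3 M\right) = -7 + 3 M$)
$128 - 45 O{\left(-11,b{\left(X{\left(2 \right)},5 \right)} \right)} = 128 - 45 \left(-7 + 3 \frac{2 + 5}{2 \left(3 + 5\right)}\right) = 128 - 45 \left(-7 + 3 \cdot \frac{1}{2} \cdot \frac{1}{8} \cdot 7\right) = 128 - 45 \left(-7 + 3 \cdot \frac{7}{16}\right) = 128 - 45 \left(-7 + \frac{21}{16}\right) = 128 - - \frac{4095}{16} = 128 + \frac{4095}{16} = \frac{6143}{16}$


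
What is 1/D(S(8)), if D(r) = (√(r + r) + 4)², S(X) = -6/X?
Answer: 4/(8 + I*√6)² ≈ 0.047347 - 0.031993*I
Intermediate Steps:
D(r) = (4 + √2*√r)² (D(r) = (√(2*r) + 4)² = (√2*√r + 4)² = (4 + √2*√r)²)
1/D(S(8)) = 1/((4 + √2*√(-6/8))²) = 1/((4 + √2*√(-6*⅛))²) = 1/((4 + √2*√(-¾))²) = 1/((4 + √2*(I*√3/2))²) = 1/((4 + I*√6/2)²) = (4 + I*√6/2)⁻²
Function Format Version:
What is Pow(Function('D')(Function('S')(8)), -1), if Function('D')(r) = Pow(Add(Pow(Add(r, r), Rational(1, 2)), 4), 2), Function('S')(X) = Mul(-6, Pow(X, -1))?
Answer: Mul(4, Pow(Add(8, Mul(I, Pow(6, Rational(1, 2)))), -2)) ≈ Add(0.047347, Mul(-0.031993, I))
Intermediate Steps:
Function('D')(r) = Pow(Add(4, Mul(Pow(2, Rational(1, 2)), Pow(r, Rational(1, 2)))), 2) (Function('D')(r) = Pow(Add(Pow(Mul(2, r), Rational(1, 2)), 4), 2) = Pow(Add(Mul(Pow(2, Rational(1, 2)), Pow(r, Rational(1, 2))), 4), 2) = Pow(Add(4, Mul(Pow(2, Rational(1, 2)), Pow(r, Rational(1, 2)))), 2))
Pow(Function('D')(Function('S')(8)), -1) = Pow(Pow(Add(4, Mul(Pow(2, Rational(1, 2)), Pow(Mul(-6, Pow(8, -1)), Rational(1, 2)))), 2), -1) = Pow(Pow(Add(4, Mul(Pow(2, Rational(1, 2)), Pow(Mul(-6, Rational(1, 8)), Rational(1, 2)))), 2), -1) = Pow(Pow(Add(4, Mul(Pow(2, Rational(1, 2)), Pow(Rational(-3, 4), Rational(1, 2)))), 2), -1) = Pow(Pow(Add(4, Mul(Pow(2, Rational(1, 2)), Mul(Rational(1, 2), I, Pow(3, Rational(1, 2))))), 2), -1) = Pow(Pow(Add(4, Mul(Rational(1, 2), I, Pow(6, Rational(1, 2)))), 2), -1) = Pow(Add(4, Mul(Rational(1, 2), I, Pow(6, Rational(1, 2)))), -2)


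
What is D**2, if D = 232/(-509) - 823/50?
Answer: 185336277049/647702500 ≈ 286.14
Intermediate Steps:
D = -430507/25450 (D = 232*(-1/509) - 823*1/50 = -232/509 - 823/50 = -430507/25450 ≈ -16.916)
D**2 = (-430507/25450)**2 = 185336277049/647702500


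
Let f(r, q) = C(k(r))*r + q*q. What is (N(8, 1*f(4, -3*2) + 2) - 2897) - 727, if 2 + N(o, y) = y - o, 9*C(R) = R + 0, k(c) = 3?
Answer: -10784/3 ≈ -3594.7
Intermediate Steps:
C(R) = R/9 (C(R) = (R + 0)/9 = R/9)
f(r, q) = q² + r/3 (f(r, q) = ((⅑)*3)*r + q*q = r/3 + q² = q² + r/3)
N(o, y) = -2 + y - o (N(o, y) = -2 + (y - o) = -2 + y - o)
(N(8, 1*f(4, -3*2) + 2) - 2897) - 727 = ((-2 + (1*((-3*2)² + (⅓)*4) + 2) - 1*8) - 2897) - 727 = ((-2 + (1*((-6)² + 4/3) + 2) - 8) - 2897) - 727 = ((-2 + (1*(36 + 4/3) + 2) - 8) - 2897) - 727 = ((-2 + (1*(112/3) + 2) - 8) - 2897) - 727 = ((-2 + (112/3 + 2) - 8) - 2897) - 727 = ((-2 + 118/3 - 8) - 2897) - 727 = (88/3 - 2897) - 727 = -8603/3 - 727 = -10784/3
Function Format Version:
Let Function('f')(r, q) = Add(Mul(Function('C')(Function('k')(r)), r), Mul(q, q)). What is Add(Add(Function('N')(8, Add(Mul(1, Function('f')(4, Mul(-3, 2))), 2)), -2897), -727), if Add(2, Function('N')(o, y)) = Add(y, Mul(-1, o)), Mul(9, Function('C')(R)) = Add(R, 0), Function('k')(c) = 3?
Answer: Rational(-10784, 3) ≈ -3594.7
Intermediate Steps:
Function('C')(R) = Mul(Rational(1, 9), R) (Function('C')(R) = Mul(Rational(1, 9), Add(R, 0)) = Mul(Rational(1, 9), R))
Function('f')(r, q) = Add(Pow(q, 2), Mul(Rational(1, 3), r)) (Function('f')(r, q) = Add(Mul(Mul(Rational(1, 9), 3), r), Mul(q, q)) = Add(Mul(Rational(1, 3), r), Pow(q, 2)) = Add(Pow(q, 2), Mul(Rational(1, 3), r)))
Function('N')(o, y) = Add(-2, y, Mul(-1, o)) (Function('N')(o, y) = Add(-2, Add(y, Mul(-1, o))) = Add(-2, y, Mul(-1, o)))
Add(Add(Function('N')(8, Add(Mul(1, Function('f')(4, Mul(-3, 2))), 2)), -2897), -727) = Add(Add(Add(-2, Add(Mul(1, Add(Pow(Mul(-3, 2), 2), Mul(Rational(1, 3), 4))), 2), Mul(-1, 8)), -2897), -727) = Add(Add(Add(-2, Add(Mul(1, Add(Pow(-6, 2), Rational(4, 3))), 2), -8), -2897), -727) = Add(Add(Add(-2, Add(Mul(1, Add(36, Rational(4, 3))), 2), -8), -2897), -727) = Add(Add(Add(-2, Add(Mul(1, Rational(112, 3)), 2), -8), -2897), -727) = Add(Add(Add(-2, Add(Rational(112, 3), 2), -8), -2897), -727) = Add(Add(Add(-2, Rational(118, 3), -8), -2897), -727) = Add(Add(Rational(88, 3), -2897), -727) = Add(Rational(-8603, 3), -727) = Rational(-10784, 3)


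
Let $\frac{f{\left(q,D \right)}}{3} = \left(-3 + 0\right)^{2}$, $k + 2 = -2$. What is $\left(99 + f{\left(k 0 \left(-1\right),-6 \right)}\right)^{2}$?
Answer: $15876$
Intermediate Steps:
$k = -4$ ($k = -2 - 2 = -4$)
$f{\left(q,D \right)} = 27$ ($f{\left(q,D \right)} = 3 \left(-3 + 0\right)^{2} = 3 \left(-3\right)^{2} = 3 \cdot 9 = 27$)
$\left(99 + f{\left(k 0 \left(-1\right),-6 \right)}\right)^{2} = \left(99 + 27\right)^{2} = 126^{2} = 15876$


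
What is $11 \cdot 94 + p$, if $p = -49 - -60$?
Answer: $1045$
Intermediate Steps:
$p = 11$ ($p = -49 + 60 = 11$)
$11 \cdot 94 + p = 11 \cdot 94 + 11 = 1034 + 11 = 1045$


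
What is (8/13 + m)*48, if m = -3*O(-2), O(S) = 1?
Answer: -1488/13 ≈ -114.46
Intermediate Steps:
m = -3 (m = -3*1 = -3)
(8/13 + m)*48 = (8/13 - 3)*48 = -31/13*48 = -1488/13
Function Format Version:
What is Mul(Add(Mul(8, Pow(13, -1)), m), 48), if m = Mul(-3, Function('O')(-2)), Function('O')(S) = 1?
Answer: Rational(-1488, 13) ≈ -114.46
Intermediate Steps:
m = -3 (m = Mul(-3, 1) = -3)
Mul(Add(Mul(8, Pow(13, -1)), m), 48) = Mul(Add(Mul(8, Pow(13, -1)), -3), 48) = Mul(Add(Mul(8, Rational(1, 13)), -3), 48) = Mul(Add(Rational(8, 13), -3), 48) = Mul(Rational(-31, 13), 48) = Rational(-1488, 13)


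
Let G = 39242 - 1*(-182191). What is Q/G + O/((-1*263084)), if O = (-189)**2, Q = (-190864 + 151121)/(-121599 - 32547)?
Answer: -609627418985383/4489924561638156 ≈ -0.13578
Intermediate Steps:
Q = 39743/154146 (Q = -39743/(-154146) = -39743*(-1/154146) = 39743/154146 ≈ 0.25783)
O = 35721
G = 221433 (G = 39242 + 182191 = 221433)
Q/G + O/((-1*263084)) = (39743/154146)/221433 + 35721/((-1*263084)) = (39743/154146)*(1/221433) + 35721/(-263084) = 39743/34133011218 + 35721*(-1/263084) = 39743/34133011218 - 35721/263084 = -609627418985383/4489924561638156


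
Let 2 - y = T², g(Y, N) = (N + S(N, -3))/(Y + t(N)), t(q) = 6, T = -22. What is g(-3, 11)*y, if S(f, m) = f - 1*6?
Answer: -7712/3 ≈ -2570.7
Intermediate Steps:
S(f, m) = -6 + f (S(f, m) = f - 6 = -6 + f)
g(Y, N) = (-6 + 2*N)/(6 + Y) (g(Y, N) = (N + (-6 + N))/(Y + 6) = (-6 + 2*N)/(6 + Y))
y = -482 (y = 2 - 1*(-22)² = 2 - 1*484 = 2 - 484 = -482)
g(-3, 11)*y = (2*(-3 + 11)/(6 - 3))*(-482) = (2*8/3)*(-482) = (2*(⅓)*8)*(-482) = (16/3)*(-482) = -7712/3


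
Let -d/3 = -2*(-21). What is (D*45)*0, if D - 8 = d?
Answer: 0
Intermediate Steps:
d = -126 (d = -(-6)*(-21) = -3*42 = -126)
D = -118 (D = 8 - 126 = -118)
(D*45)*0 = -118*45*0 = -5310*0 = 0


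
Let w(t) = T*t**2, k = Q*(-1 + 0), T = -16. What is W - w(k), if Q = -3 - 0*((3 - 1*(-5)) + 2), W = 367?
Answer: 511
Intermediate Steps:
Q = -3 (Q = -3 - 0*((3 + 5) + 2) = -3 - 0*(8 + 2) = -3 - 0*10 = -3 - 1*0 = -3 + 0 = -3)
k = 3 (k = -3*(-1 + 0) = -3*(-1) = 3)
w(t) = -16*t**2
W - w(k) = 367 - (-16)*3**2 = 367 - (-16)*9 = 367 - 1*(-144) = 367 + 144 = 511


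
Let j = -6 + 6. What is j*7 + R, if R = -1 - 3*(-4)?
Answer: 11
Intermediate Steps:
R = 11 (R = -1 + 12 = 11)
j = 0
j*7 + R = 0*7 + 11 = 0 + 11 = 11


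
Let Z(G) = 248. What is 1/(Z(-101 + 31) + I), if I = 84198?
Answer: 1/84446 ≈ 1.1842e-5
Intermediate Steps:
1/(Z(-101 + 31) + I) = 1/(248 + 84198) = 1/84446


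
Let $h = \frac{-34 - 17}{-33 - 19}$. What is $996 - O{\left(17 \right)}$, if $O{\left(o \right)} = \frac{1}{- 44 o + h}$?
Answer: $\frac{38689672}{38845} \approx 996.0$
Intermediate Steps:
$h = \frac{51}{52}$ ($h = - \frac{51}{-52} = \left(-51\right) \left(- \frac{1}{52}\right) = \frac{51}{52} \approx 0.98077$)
$O{\left(o \right)} = \frac{1}{\frac{51}{52} - 44 o}$ ($O{\left(o \right)} = \frac{1}{- 44 o + \frac{51}{52}} = \frac{1}{\frac{51}{52} - 44 o}$)
$996 - O{\left(17 \right)} = 996 - - \frac{52}{-51 + 2288 \cdot 17} = 996 - - \frac{52}{-51 + 38896} = 996 - - \frac{52}{38845} = 996 + \frac{52}{38845} = \frac{38689672}{38845}$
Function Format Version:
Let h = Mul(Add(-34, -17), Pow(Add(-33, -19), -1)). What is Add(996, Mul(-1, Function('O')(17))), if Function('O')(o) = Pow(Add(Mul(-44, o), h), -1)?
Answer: Rational(38689672, 38845) ≈ 996.00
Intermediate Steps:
h = Rational(51, 52) (h = Mul(-51, Pow(-52, -1)) = Mul(-51, Rational(-1, 52)) = Rational(51, 52) ≈ 0.98077)
Function('O')(o) = Pow(Add(Rational(51, 52), Mul(-44, o)), -1) (Function('O')(o) = Pow(Add(Mul(-44, o), Rational(51, 52)), -1) = Pow(Add(Rational(51, 52), Mul(-44, o)), -1))
Add(996, Mul(-1, Function('O')(17))) = Add(996, Mul(-1, Mul(-52, Pow(Add(-51, Mul(2288, 17)), -1)))) = Add(996, Mul(-1, Mul(-52, Pow(Add(-51, 38896), -1)))) = Add(996, Mul(-1, Mul(-52, Pow(38845, -1)))) = Add(996, Mul(-1, Mul(-52, Rational(1, 38845)))) = Add(996, Mul(-1, Rational(-52, 38845))) = Add(996, Rational(52, 38845)) = Rational(38689672, 38845)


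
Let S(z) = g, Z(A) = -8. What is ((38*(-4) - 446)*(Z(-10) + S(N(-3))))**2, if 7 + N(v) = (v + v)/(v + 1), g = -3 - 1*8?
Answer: 129095044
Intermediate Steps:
g = -11 (g = -3 - 8 = -11)
N(v) = -7 + 2*v/(1 + v) (N(v) = -7 + (v + v)/(v + 1) = -7 + (2*v)/(1 + v) = -7 + 2*v/(1 + v))
S(z) = -11
((38*(-4) - 446)*(Z(-10) + S(N(-3))))**2 = ((38*(-4) - 446)*(-8 - 11))**2 = ((-152 - 446)*(-19))**2 = (-598*(-19))**2 = 11362**2 = 129095044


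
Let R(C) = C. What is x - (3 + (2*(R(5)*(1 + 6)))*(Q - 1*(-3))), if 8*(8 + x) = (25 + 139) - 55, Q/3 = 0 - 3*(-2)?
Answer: -11739/8 ≈ -1467.4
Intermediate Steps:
Q = 18 (Q = 3*(0 - 3*(-2)) = 3*(0 + 6) = 3*6 = 18)
x = 45/8 (x = -8 + ((25 + 139) - 55)/8 = -8 + (164 - 55)/8 = -8 + (⅛)*109 = -8 + 109/8 = 45/8 ≈ 5.6250)
x - (3 + (2*(R(5)*(1 + 6)))*(Q - 1*(-3))) = 45/8 - (3 + (2*(5*(1 + 6)))*(18 - 1*(-3))) = 45/8 - (3 + (2*(5*7))*(18 + 3)) = 45/8 - (3 + (2*35)*21) = 45/8 - (3 + 70*21) = 45/8 - (3 + 1470) = 45/8 - 1*1473 = 45/8 - 1473 = -11739/8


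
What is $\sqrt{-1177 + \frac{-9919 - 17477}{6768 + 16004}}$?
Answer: $\frac{i \sqrt{38185854430}}{5693} \approx 34.325 i$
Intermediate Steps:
$\sqrt{-1177 + \frac{-9919 - 17477}{6768 + 16004}} = \sqrt{-1177 - \frac{27396}{22772}} = \sqrt{-1177 - \frac{6849}{5693}} = \sqrt{- \frac{6707510}{5693}} = \frac{i \sqrt{38185854430}}{5693}$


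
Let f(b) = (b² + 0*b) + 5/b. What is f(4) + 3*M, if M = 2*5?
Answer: 189/4 ≈ 47.250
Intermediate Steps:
f(b) = b² + 5/b (f(b) = (b² + 0) + 5/b = b² + 5/b)
M = 10
f(4) + 3*M = (5 + 4³)/4 + 3*10 = (5 + 64)/4 + 30 = (¼)*69 + 30 = 69/4 + 30 = 189/4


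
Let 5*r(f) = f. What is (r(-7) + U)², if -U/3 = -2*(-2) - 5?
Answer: 64/25 ≈ 2.5600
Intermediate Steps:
r(f) = f/5
U = 3 (U = -3*(-2*(-2) - 5) = -3*(4 - 5) = -3*(-1) = 3)
(r(-7) + U)² = ((⅕)*(-7) + 3)² = (-7/5 + 3)² = (8/5)² = 64/25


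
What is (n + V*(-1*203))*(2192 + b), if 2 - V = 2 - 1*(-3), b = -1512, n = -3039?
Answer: -1652400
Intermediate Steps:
V = -3 (V = 2 - (2 - 1*(-3)) = 2 - (2 + 3) = 2 - 1*5 = 2 - 5 = -3)
(n + V*(-1*203))*(2192 + b) = (-3039 - (-3)*203)*(2192 - 1512) = (-3039 - 3*(-203))*680 = (-3039 + 609)*680 = -2430*680 = -1652400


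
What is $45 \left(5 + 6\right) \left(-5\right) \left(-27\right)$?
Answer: $66825$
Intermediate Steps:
$45 \left(5 + 6\right) \left(-5\right) \left(-27\right) = 45 \cdot 11 \left(-5\right) \left(-27\right) = 45 \left(-55\right) \left(-27\right) = \left(-2475\right) \left(-27\right) = 66825$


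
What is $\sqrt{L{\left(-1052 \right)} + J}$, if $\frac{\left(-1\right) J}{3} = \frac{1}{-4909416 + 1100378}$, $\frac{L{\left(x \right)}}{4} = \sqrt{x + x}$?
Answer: $\frac{\sqrt{11427114 + 116070163883552 i \sqrt{526}}}{3809038} \approx 9.578 + 9.578 i$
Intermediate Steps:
$L{\left(x \right)} = 4 \sqrt{2} \sqrt{x}$ ($L{\left(x \right)} = 4 \sqrt{x + x} = 4 \sqrt{2 x} = 4 \sqrt{2} \sqrt{x}$)
$J = \frac{3}{3809038}$ ($J = - \frac{3}{-4909416 + 1100378} = - \frac{3}{-3809038} = \left(-3\right) \left(- \frac{1}{3809038}\right) = \frac{3}{3809038} \approx 7.876 \cdot 10^{-7}$)
$\sqrt{L{\left(-1052 \right)} + J} = \sqrt{4 \sqrt{2} \sqrt{-1052} + \frac{3}{3809038}} = \sqrt{4 \sqrt{2} \cdot 2 i \sqrt{263} + \frac{3}{3809038}} = \sqrt{8 i \sqrt{526} + \frac{3}{3809038}} = \sqrt{\frac{3}{3809038} + 8 i \sqrt{526}}$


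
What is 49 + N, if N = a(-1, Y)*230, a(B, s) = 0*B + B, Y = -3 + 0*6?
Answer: -181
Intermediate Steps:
Y = -3 (Y = -3 + 0 = -3)
a(B, s) = B (a(B, s) = 0 + B = B)
N = -230 (N = -1*230 = -230)
49 + N = 49 - 230 = -181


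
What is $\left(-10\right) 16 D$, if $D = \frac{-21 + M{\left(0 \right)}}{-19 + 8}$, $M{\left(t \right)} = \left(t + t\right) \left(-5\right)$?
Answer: $- \frac{3360}{11} \approx -305.45$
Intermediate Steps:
$M{\left(t \right)} = - 10 t$ ($M{\left(t \right)} = 2 t \left(-5\right) = - 10 t$)
$D = \frac{21}{11}$ ($D = \frac{-21 - 0}{-19 + 8} = \frac{-21 + 0}{-11} = \left(-21\right) \left(- \frac{1}{11}\right) = \frac{21}{11} \approx 1.9091$)
$\left(-10\right) 16 D = \left(-10\right) 16 \cdot \frac{21}{11} = \left(-160\right) \frac{21}{11} = - \frac{3360}{11}$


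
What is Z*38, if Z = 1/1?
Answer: 38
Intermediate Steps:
Z = 1
Z*38 = 1*38 = 38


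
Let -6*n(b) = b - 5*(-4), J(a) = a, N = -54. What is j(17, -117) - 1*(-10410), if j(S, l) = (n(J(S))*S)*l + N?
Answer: 45243/2 ≈ 22622.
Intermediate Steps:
n(b) = -10/3 - b/6 (n(b) = -(b - 5*(-4))/6 = -(b + 20)/6 = -(20 + b)/6 = -10/3 - b/6)
j(S, l) = -54 + S*l*(-10/3 - S/6) (j(S, l) = ((-10/3 - S/6)*S)*l - 54 = (S*(-10/3 - S/6))*l - 54 = S*l*(-10/3 - S/6) - 54 = -54 + S*l*(-10/3 - S/6))
j(17, -117) - 1*(-10410) = (-54 - ⅙*17*(-117)*(20 + 17)) - 1*(-10410) = (-54 - ⅙*17*(-117)*37) + 10410 = (-54 + 24531/2) + 10410 = 24423/2 + 10410 = 45243/2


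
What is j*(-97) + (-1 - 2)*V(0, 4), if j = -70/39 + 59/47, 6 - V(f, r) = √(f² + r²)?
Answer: 84935/1833 ≈ 46.337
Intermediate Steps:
V(f, r) = 6 - √(f² + r²)
j = -989/1833 (j = -70*1/39 + 59*(1/47) = -70/39 + 59/47 = -989/1833 ≈ -0.53955)
j*(-97) + (-1 - 2)*V(0, 4) = -989/1833*(-97) + (-1 - 2)*(6 - √(0² + 4²)) = 95933/1833 - 3*(6 - √(0 + 16)) = 95933/1833 - 3*(6 - √16) = 95933/1833 - 3*(6 - 1*4) = 95933/1833 - 3*(6 - 4) = 95933/1833 - 3*2 = 95933/1833 - 6 = 84935/1833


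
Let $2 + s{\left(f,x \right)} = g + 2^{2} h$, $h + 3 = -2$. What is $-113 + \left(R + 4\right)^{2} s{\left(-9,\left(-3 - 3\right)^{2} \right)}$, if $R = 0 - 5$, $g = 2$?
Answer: $-133$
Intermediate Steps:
$h = -5$ ($h = -3 - 2 = -5$)
$R = -5$
$s{\left(f,x \right)} = -20$ ($s{\left(f,x \right)} = -2 + \left(2 + 2^{2} \left(-5\right)\right) = -2 + \left(2 + 4 \left(-5\right)\right) = -2 + \left(2 - 20\right) = -2 - 18 = -20$)
$-113 + \left(R + 4\right)^{2} s{\left(-9,\left(-3 - 3\right)^{2} \right)} = -113 + \left(-5 + 4\right)^{2} \left(-20\right) = -113 + \left(-1\right)^{2} \left(-20\right) = -113 + 1 \left(-20\right) = -113 - 20 = -133$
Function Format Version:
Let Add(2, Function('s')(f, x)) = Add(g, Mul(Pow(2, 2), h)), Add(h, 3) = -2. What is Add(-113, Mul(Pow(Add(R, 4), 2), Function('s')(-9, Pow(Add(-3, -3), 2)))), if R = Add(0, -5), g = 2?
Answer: -133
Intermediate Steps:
h = -5 (h = Add(-3, -2) = -5)
R = -5
Function('s')(f, x) = -20 (Function('s')(f, x) = Add(-2, Add(2, Mul(Pow(2, 2), -5))) = Add(-2, Add(2, Mul(4, -5))) = Add(-2, Add(2, -20)) = Add(-2, -18) = -20)
Add(-113, Mul(Pow(Add(R, 4), 2), Function('s')(-9, Pow(Add(-3, -3), 2)))) = Add(-113, Mul(Pow(Add(-5, 4), 2), -20)) = Add(-113, Mul(Pow(-1, 2), -20)) = Add(-113, Mul(1, -20)) = Add(-113, -20) = -133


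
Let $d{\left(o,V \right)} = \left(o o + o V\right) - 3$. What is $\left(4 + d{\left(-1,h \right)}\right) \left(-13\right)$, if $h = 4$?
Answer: $26$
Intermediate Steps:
$d{\left(o,V \right)} = -3 + o^{2} + V o$ ($d{\left(o,V \right)} = \left(o^{2} + V o\right) - 3 = -3 + o^{2} + V o$)
$\left(4 + d{\left(-1,h \right)}\right) \left(-13\right) = \left(4 + \left(-3 + \left(-1\right)^{2} + 4 \left(-1\right)\right)\right) \left(-13\right) = \left(4 - 6\right) \left(-13\right) = \left(-2\right) \left(-13\right) = 26$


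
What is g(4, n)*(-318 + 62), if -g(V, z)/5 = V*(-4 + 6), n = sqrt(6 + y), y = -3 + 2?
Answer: 10240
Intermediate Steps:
y = -1
n = sqrt(5) (n = sqrt(6 - 1) = sqrt(5) ≈ 2.2361)
g(V, z) = -10*V (g(V, z) = -5*V*(-4 + 6) = -5*V*2 = -10*V)
g(4, n)*(-318 + 62) = (-10*4)*(-318 + 62) = -40*(-256) = 10240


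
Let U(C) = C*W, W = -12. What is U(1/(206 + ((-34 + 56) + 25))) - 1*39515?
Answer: -9997307/253 ≈ -39515.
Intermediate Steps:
U(C) = -12*C (U(C) = C*(-12) = -12*C)
U(1/(206 + ((-34 + 56) + 25))) - 1*39515 = -12/(206 + ((-34 + 56) + 25)) - 1*39515 = -12/(206 + (22 + 25)) - 39515 = -12/(206 + 47) - 39515 = -12/253 - 39515 = -9997307/253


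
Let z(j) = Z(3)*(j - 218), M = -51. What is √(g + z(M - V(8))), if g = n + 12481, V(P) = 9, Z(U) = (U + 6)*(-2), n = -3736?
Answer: √13749 ≈ 117.26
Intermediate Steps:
Z(U) = -12 - 2*U (Z(U) = (6 + U)*(-2) = -12 - 2*U)
g = 8745 (g = -3736 + 12481 = 8745)
z(j) = 3924 - 18*j (z(j) = (-12 - 2*3)*(j - 218) = (-12 - 6)*(-218 + j) = -18*(-218 + j) = 3924 - 18*j)
√(g + z(M - V(8))) = √(8745 + (3924 - 18*(-51 - 1*9))) = √(8745 + (3924 - 18*(-51 - 9))) = √(8745 + (3924 - 18*(-60))) = √(8745 + (3924 + 1080)) = √(8745 + 5004) = √13749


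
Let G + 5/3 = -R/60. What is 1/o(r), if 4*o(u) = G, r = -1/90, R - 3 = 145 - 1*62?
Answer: -40/31 ≈ -1.2903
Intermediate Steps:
R = 86 (R = 3 + (145 - 1*62) = 3 + (145 - 62) = 3 + 83 = 86)
r = -1/90 (r = -1*1/90 = -1/90 ≈ -0.011111)
G = -31/10 (G = -5/3 - 86/60 = -5/3 - 1*43/30 = -5/3 - 43/30 = -31/10 ≈ -3.1000)
o(u) = -31/40 (o(u) = (¼)*(-31/10) = -31/40)
1/o(r) = 1/(-31/40) = -40/31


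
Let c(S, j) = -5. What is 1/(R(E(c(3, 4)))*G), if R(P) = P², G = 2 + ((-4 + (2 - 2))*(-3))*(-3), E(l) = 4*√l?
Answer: 1/2720 ≈ 0.00036765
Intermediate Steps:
G = -34 (G = 2 + ((-4 + 0)*(-3))*(-3) = 2 - 4*(-3)*(-3) = 2 + 12*(-3) = 2 - 36 = -34)
1/(R(E(c(3, 4)))*G) = 1/((4*√(-5))²*(-34)) = 1/((4*(I*√5))²*(-34)) = 1/((4*I*√5)²*(-34)) = 1/(-80*(-34)) = 1/2720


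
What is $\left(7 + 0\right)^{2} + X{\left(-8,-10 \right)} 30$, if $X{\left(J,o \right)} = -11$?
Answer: $-281$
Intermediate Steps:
$\left(7 + 0\right)^{2} + X{\left(-8,-10 \right)} 30 = \left(7 + 0\right)^{2} - 330 = 7^{2} - 330 = 49 - 330 = -281$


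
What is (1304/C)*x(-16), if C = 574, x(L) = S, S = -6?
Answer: -3912/287 ≈ -13.631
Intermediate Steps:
x(L) = -6
(1304/C)*x(-16) = (1304/574)*(-6) = (1304*(1/574))*(-6) = (652/287)*(-6) = -3912/287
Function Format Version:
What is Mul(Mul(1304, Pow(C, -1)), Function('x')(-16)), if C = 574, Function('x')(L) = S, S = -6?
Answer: Rational(-3912, 287) ≈ -13.631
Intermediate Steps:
Function('x')(L) = -6
Mul(Mul(1304, Pow(C, -1)), Function('x')(-16)) = Mul(Mul(1304, Pow(574, -1)), -6) = Mul(Mul(1304, Rational(1, 574)), -6) = Mul(Rational(652, 287), -6) = Rational(-3912, 287)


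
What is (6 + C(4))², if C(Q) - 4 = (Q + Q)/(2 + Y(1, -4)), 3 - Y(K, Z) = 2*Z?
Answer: 19044/169 ≈ 112.69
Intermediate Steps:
Y(K, Z) = 3 - 2*Z
C(Q) = 4 + 2*Q/13 (C(Q) = 4 + (Q + Q)/(2 + (3 - 2*(-4))) = 4 + (2*Q)/(2 + (3 + 8)) = 4 + (2*Q)/(2 + 11) = 4 + (2*Q)/13 = 4 + (2*Q)*(1/13) = 4 + 2*Q/13)
(6 + C(4))² = (6 + (4 + (2/13)*4))² = (6 + (4 + 8/13))² = (6 + 60/13)² = (138/13)² = 19044/169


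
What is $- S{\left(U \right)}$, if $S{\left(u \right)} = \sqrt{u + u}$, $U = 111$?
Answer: $- \sqrt{222} \approx -14.9$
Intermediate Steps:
$S{\left(u \right)} = \sqrt{2} \sqrt{u}$ ($S{\left(u \right)} = \sqrt{2 u} = \sqrt{2} \sqrt{u}$)
$- S{\left(U \right)} = - \sqrt{2} \sqrt{111} = - \sqrt{222}$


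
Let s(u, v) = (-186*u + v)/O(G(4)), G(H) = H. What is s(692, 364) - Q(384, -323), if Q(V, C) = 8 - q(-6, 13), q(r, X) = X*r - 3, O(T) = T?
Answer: -32176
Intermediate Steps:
q(r, X) = -3 + X*r
s(u, v) = -93*u/2 + v/4 (s(u, v) = (-186*u + v)/4 = (v - 186*u)*(1/4) = -93*u/2 + v/4)
Q(V, C) = 89 (Q(V, C) = 8 - (-3 + 13*(-6)) = 8 - (-3 - 78) = 8 - 1*(-81) = 8 + 81 = 89)
s(692, 364) - Q(384, -323) = (-93/2*692 + (1/4)*364) - 1*89 = (-32178 + 91) - 89 = -32087 - 89 = -32176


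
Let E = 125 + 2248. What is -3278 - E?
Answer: -5651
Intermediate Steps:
E = 2373
-3278 - E = -3278 - 1*2373 = -3278 - 2373 = -5651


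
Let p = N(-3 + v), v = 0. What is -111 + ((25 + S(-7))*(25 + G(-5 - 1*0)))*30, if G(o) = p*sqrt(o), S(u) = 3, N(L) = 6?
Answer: 20889 + 5040*I*sqrt(5) ≈ 20889.0 + 11270.0*I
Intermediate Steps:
p = 6
G(o) = 6*sqrt(o)
-111 + ((25 + S(-7))*(25 + G(-5 - 1*0)))*30 = -111 + ((25 + 3)*(25 + 6*sqrt(-5 - 1*0)))*30 = -111 + (28*(25 + 6*sqrt(-5 + 0)))*30 = -111 + (28*(25 + 6*sqrt(-5)))*30 = -111 + (28*(25 + 6*(I*sqrt(5))))*30 = -111 + (28*(25 + 6*I*sqrt(5)))*30 = -111 + (700 + 168*I*sqrt(5))*30 = -111 + (21000 + 5040*I*sqrt(5)) = 20889 + 5040*I*sqrt(5)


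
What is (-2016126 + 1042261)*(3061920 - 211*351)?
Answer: -2909771305035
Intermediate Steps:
(-2016126 + 1042261)*(3061920 - 211*351) = -973865*(3061920 - 74061) = -973865*2987859 = -2909771305035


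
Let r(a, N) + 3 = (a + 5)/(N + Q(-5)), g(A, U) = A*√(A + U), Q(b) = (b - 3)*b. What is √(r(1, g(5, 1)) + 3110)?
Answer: √(621430 + 77675*√6)/(5*√(8 + √6)) ≈ 55.742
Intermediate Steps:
Q(b) = b*(-3 + b) (Q(b) = (-3 + b)*b = b*(-3 + b))
r(a, N) = -3 + (5 + a)/(40 + N) (r(a, N) = -3 + (a + 5)/(N - 5*(-3 - 5)) = -3 + (5 + a)/(N - 5*(-8)) = -3 + (5 + a)/(N + 40) = -3 + (5 + a)/(40 + N))
√(r(1, g(5, 1)) + 3110) = √((-115 + 1 - 15*√(5 + 1))/(40 + 5*√(5 + 1)) + 3110) = √((-115 + 1 - 15*√6)/(40 + 5*√6) + 3110) = √((-114 - 15*√6)/(40 + 5*√6) + 3110) = √(3110 + (-114 - 15*√6)/(40 + 5*√6))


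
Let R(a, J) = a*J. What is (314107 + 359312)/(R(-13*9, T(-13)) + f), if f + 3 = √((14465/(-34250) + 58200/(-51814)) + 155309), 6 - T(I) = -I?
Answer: 97517648618056800/90603451017601 - 3367095*√195644519150168818282/90603451017601 ≈ 556.50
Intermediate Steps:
T(I) = 6 + I (T(I) = 6 - (-1)*I = 6 + I)
R(a, J) = J*a
f = -3 + √195644519150168818282/35492590 (f = -3 + √((14465/(-34250) + 58200/(-51814)) + 155309) = -3 + √((14465*(-1/34250) + 58200*(-1/51814)) + 155309) = -3 + √((-2893/6850 - 29100/25907) + 155309) = -3 + √(-274283951/177462950 + 155309) = -3 + √(27561319017599/177462950) = -3 + √195644519150168818282/35492590 ≈ 391.09)
(314107 + 359312)/(R(-13*9, T(-13)) + f) = (314107 + 359312)/((6 - 13)*(-13*9) + (-3 + √195644519150168818282/35492590)) = 673419/(-7*(-117) + (-3 + √195644519150168818282/35492590)) = 673419/(819 + (-3 + √195644519150168818282/35492590)) = 673419/(816 + √195644519150168818282/35492590)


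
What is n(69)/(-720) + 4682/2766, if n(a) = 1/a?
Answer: 38766499/22902480 ≈ 1.6927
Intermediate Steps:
n(69)/(-720) + 4682/2766 = 1/(69*(-720)) + 4682/2766 = (1/69)*(-1/720) + 4682*(1/2766) = -1/49680 + 2341/1383 = 38766499/22902480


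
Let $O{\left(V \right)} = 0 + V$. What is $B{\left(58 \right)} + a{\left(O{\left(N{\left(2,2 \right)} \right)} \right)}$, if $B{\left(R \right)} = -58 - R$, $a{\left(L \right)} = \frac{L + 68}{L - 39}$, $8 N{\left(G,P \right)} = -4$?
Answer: $- \frac{9299}{79} \approx -117.71$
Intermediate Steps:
$N{\left(G,P \right)} = - \frac{1}{2}$ ($N{\left(G,P \right)} = \frac{1}{8} \left(-4\right) = - \frac{1}{2}$)
$O{\left(V \right)} = V$
$a{\left(L \right)} = \frac{68 + L}{-39 + L}$
$B{\left(58 \right)} + a{\left(O{\left(N{\left(2,2 \right)} \right)} \right)} = \left(-58 - 58\right) + \frac{68 - \frac{1}{2}}{-39 - \frac{1}{2}} = \left(-58 - 58\right) + \frac{1}{- \frac{79}{2}} \cdot \frac{135}{2} = -116 - \frac{135}{79} = - \frac{9299}{79}$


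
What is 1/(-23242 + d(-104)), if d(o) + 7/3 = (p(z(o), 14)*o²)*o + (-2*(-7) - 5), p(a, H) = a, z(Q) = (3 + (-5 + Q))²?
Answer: -3/37916985418 ≈ -7.9120e-11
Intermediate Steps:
z(Q) = (-2 + Q)²
d(o) = 20/3 + o³*(-2 + o)² (d(o) = -7/3 + (((-2 + o)²*o²)*o + (-2*(-7) - 5)) = -7/3 + ((o²*(-2 + o)²)*o + (14 - 5)) = -7/3 + (o³*(-2 + o)² + 9) = -7/3 + (9 + o³*(-2 + o)²) = 20/3 + o³*(-2 + o)²)
1/(-23242 + d(-104)) = 1/(-23242 + (20/3 + (-104)³*(-2 - 104)²)) = 1/(-23242 + (20/3 - 1124864*(-106)²)) = 1/(-23242 + (20/3 - 1124864*11236)) = 1/(-23242 + (20/3 - 12638971904)) = 1/(-23242 - 37916915692/3) = 1/(-37916985418/3) = -3/37916985418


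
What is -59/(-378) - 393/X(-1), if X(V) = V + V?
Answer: 37168/189 ≈ 196.66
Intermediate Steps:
X(V) = 2*V
-59/(-378) - 393/X(-1) = -59/(-378) - 393/(2*(-1)) = -59*(-1/378) - 393/(-2) = 59/378 - 393*(-1/2) = 59/378 + 393/2 = 37168/189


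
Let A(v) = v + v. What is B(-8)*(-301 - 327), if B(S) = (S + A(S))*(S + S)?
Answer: -241152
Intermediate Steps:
A(v) = 2*v
B(S) = 6*S² (B(S) = (S + 2*S)*(S + S) = (3*S)*(2*S) = 6*S²)
B(-8)*(-301 - 327) = (6*(-8)²)*(-301 - 327) = (6*64)*(-628) = 384*(-628) = -241152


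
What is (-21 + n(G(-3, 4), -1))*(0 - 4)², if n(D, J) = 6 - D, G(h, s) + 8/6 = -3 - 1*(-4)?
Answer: -704/3 ≈ -234.67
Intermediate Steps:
G(h, s) = -⅓ (G(h, s) = -4/3 + (-3 - 1*(-4)) = -4/3 + (-3 + 4) = -4/3 + 1 = -⅓)
(-21 + n(G(-3, 4), -1))*(0 - 4)² = (-21 + (6 - 1*(-⅓)))*(0 - 4)² = (-21 + (6 + ⅓))*(-4)² = (-21 + 19/3)*16 = -44/3*16 = -704/3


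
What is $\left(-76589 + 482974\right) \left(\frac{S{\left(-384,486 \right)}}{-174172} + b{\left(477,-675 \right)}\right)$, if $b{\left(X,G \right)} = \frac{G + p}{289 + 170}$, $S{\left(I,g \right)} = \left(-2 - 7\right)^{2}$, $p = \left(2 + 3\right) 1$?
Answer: $- \frac{2790488476195}{4702644} \approx -5.9339 \cdot 10^{5}$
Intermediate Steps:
$p = 5$ ($p = 5 \cdot 1 = 5$)
$S{\left(I,g \right)} = 81$ ($S{\left(I,g \right)} = \left(-9\right)^{2} = 81$)
$b{\left(X,G \right)} = \frac{5}{459} + \frac{G}{459}$ ($b{\left(X,G \right)} = \frac{G + 5}{289 + 170} = \frac{5 + G}{459} = \left(5 + G\right) \frac{1}{459} = \frac{5}{459} + \frac{G}{459}$)
$\left(-76589 + 482974\right) \left(\frac{S{\left(-384,486 \right)}}{-174172} + b{\left(477,-675 \right)}\right) = \left(-76589 + 482974\right) \left(\frac{81}{-174172} + \left(\frac{5}{459} + \frac{1}{459} \left(-675\right)\right)\right) = 406385 \left(81 \left(- \frac{1}{174172}\right) + \left(\frac{5}{459} - \frac{25}{17}\right)\right) = 406385 \left(- \frac{81}{174172} - \frac{670}{459}\right) = 406385 \left(- \frac{116732419}{79944948}\right) = - \frac{2790488476195}{4702644}$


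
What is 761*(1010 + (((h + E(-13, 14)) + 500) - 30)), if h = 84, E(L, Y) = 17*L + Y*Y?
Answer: 1171179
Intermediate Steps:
E(L, Y) = Y² + 17*L (E(L, Y) = 17*L + Y² = Y² + 17*L)
761*(1010 + (((h + E(-13, 14)) + 500) - 30)) = 761*(1010 + (((84 + (14² + 17*(-13))) + 500) - 30)) = 761*(1010 + (((84 + (196 - 221)) + 500) - 30)) = 761*(1010 + (((84 - 25) + 500) - 30)) = 761*(1010 + ((59 + 500) - 30)) = 761*(1010 + (559 - 30)) = 761*(1010 + 529) = 761*1539 = 1171179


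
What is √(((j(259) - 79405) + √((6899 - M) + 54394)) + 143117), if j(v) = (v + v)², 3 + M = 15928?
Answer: √(332036 + 2*√11342) ≈ 576.41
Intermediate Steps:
M = 15925 (M = -3 + 15928 = 15925)
j(v) = 4*v² (j(v) = (2*v)² = 4*v²)
√(((j(259) - 79405) + √((6899 - M) + 54394)) + 143117) = √(((4*259² - 79405) + √((6899 - 1*15925) + 54394)) + 143117) = √(((4*67081 - 79405) + √((6899 - 15925) + 54394)) + 143117) = √(((268324 - 79405) + √(-9026 + 54394)) + 143117) = √((188919 + √45368) + 143117) = √((188919 + 2*√11342) + 143117) = √(332036 + 2*√11342)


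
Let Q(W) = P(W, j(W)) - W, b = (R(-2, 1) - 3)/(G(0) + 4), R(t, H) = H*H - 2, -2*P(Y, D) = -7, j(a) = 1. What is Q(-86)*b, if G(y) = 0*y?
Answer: -179/2 ≈ -89.500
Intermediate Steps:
G(y) = 0
P(Y, D) = 7/2 (P(Y, D) = -1/2*(-7) = 7/2)
R(t, H) = -2 + H**2 (R(t, H) = H**2 - 2 = -2 + H**2)
b = -1 (b = ((-2 + 1**2) - 3)/(0 + 4) = ((-2 + 1) - 3)/4 = (-1 - 3)*(1/4) = -4*1/4 = -1)
Q(W) = 7/2 - W
Q(-86)*b = (7/2 - 1*(-86))*(-1) = (7/2 + 86)*(-1) = (179/2)*(-1) = -179/2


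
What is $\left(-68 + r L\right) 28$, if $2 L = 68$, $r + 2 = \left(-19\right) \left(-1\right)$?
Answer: $14280$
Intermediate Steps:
$r = 17$ ($r = -2 - -19 = -2 + 19 = 17$)
$L = 34$ ($L = \frac{1}{2} \cdot 68 = 34$)
$\left(-68 + r L\right) 28 = \left(-68 + 17 \cdot 34\right) 28 = \left(-68 + 578\right) 28 = 510 \cdot 28 = 14280$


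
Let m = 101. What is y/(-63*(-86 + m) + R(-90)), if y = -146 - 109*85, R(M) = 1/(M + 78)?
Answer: 112932/11341 ≈ 9.9579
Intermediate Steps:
R(M) = 1/(78 + M)
y = -9411 (y = -146 - 9265 = -9411)
y/(-63*(-86 + m) + R(-90)) = -9411/(-63*(-86 + 101) + 1/(78 - 90)) = -9411/(-63*15 + 1/(-12)) = -9411/(-945 - 1/12) = -9411/(-11341/12) = -9411*(-12/11341) = 112932/11341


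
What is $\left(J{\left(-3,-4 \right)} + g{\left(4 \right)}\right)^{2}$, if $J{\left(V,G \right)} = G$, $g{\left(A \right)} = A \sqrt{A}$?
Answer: $16$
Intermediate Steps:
$g{\left(A \right)} = A^{\frac{3}{2}}$
$\left(J{\left(-3,-4 \right)} + g{\left(4 \right)}\right)^{2} = \left(-4 + 4^{\frac{3}{2}}\right)^{2} = \left(-4 + 8\right)^{2} = 4^{2} = 16$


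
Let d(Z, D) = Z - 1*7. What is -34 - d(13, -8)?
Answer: -40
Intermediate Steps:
d(Z, D) = -7 + Z (d(Z, D) = Z - 7 = -7 + Z)
-34 - d(13, -8) = -34 - (-7 + 13) = -34 - 1*6 = -34 - 6 = -40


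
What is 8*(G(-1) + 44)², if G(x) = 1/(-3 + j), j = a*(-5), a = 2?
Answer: 2608328/169 ≈ 15434.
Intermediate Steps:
j = -10 (j = 2*(-5) = -10)
G(x) = -1/13 (G(x) = 1/(-3 - 10) = 1/(-13) = -1/13)
8*(G(-1) + 44)² = 8*(-1/13 + 44)² = 8*(571/13)² = 8*(326041/169) = 2608328/169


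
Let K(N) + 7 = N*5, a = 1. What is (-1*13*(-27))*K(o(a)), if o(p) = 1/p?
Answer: -702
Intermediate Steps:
K(N) = -7 + 5*N (K(N) = -7 + N*5 = -7 + 5*N)
(-1*13*(-27))*K(o(a)) = (-1*13*(-27))*(-7 + 5/1) = (-13*(-27))*(-7 + 5*1) = 351*(-7 + 5) = 351*(-2) = -702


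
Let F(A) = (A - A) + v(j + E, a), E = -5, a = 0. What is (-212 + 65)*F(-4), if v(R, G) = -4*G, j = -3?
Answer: 0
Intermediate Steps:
F(A) = 0 (F(A) = (A - A) - 4*0 = 0 + 0 = 0)
(-212 + 65)*F(-4) = (-212 + 65)*0 = -147*0 = 0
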